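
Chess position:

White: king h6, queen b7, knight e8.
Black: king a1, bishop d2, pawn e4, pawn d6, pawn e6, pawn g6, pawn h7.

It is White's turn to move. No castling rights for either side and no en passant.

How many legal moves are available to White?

White to move; king on h6.
In check: yes, from the black bishop on d2.
Legal moves: Kxh7, Kg7.
Count: 2.

2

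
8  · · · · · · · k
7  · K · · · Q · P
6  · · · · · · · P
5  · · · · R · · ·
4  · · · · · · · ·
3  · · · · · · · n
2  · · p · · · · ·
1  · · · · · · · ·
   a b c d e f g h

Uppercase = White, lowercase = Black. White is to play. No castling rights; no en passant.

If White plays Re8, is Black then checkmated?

After Re8: black king on h8; in check: yes, from the white rook on e8.
King squares — g7: attacked by Ph6; h7: attacked by Qf7; g8: attacked by Qf7.
Black has no legal moves → checkmate.

yes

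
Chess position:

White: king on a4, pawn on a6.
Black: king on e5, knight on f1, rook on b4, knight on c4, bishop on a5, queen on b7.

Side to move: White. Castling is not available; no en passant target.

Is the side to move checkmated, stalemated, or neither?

checkmate

White to move; white king on a4.
In check: yes, from the black rook on b4.
King squares — a3: attacked by Nc4; b3: attacked by Rb4; b4: attacked by Ba5; a5: attacked by Nc4; b5: attacked by Rb4.
Legal moves for White: none.
In check with no legal moves → checkmate.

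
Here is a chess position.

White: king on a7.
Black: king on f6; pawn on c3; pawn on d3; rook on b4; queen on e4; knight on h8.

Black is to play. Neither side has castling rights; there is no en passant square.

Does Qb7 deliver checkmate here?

yes

After Qb7: white king on a7; in check: yes, from the black queen on b7.
King squares — a6: attacked by Qb7; b6: attacked by Rb4; b7: attacked by Rb4; a8: attacked by Qb7; b8: attacked by Qb7.
White has no legal moves → checkmate.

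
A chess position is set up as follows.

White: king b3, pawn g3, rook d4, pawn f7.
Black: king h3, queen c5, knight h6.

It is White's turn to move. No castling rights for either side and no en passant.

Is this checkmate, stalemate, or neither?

neither

White to move; white king on b3.
In check: no.
Legal moves for White include: Rd8, Rd7, Rd6, Rd5, Rh4+, Rg4, Rf4, Re4, Rc4, Rb4, Ra4, Rd3, Rd2, Rd1, Ka4, Kb2, Ka2, f8=Q, ... (list truncated; more exist).
White has legal moves and is not in check → neither.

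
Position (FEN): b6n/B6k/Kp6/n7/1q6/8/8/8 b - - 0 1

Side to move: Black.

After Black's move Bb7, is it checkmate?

yes

After Bb7: white king on a6; in check: yes, from the black bishop on b7.
King squares — a5: attacked by Qb4; b5: attacked by Qb4; b6: attacked by Qb4; a7: own bishop; b7: attacked by Na5.
White has no legal moves → checkmate.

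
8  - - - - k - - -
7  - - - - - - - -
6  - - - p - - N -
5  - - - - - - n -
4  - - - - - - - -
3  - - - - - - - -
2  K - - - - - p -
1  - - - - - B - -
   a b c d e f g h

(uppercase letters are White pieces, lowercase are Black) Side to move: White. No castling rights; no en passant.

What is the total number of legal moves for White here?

17

White to move; king on a2.
In check: no.
Legal moves: Nh8, Nf8, Ne7, Ne5, Nh4, Nf4, Kb3, Ka3, Kb2, Kb1, Ka1, Ba6, Bb5+, Bc4, Bd3, Bxg2, Be2.
Count: 17.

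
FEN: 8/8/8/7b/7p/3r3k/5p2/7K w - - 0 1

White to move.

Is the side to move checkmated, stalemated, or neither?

stalemate

White to move; white king on h1.
In check: no.
King squares — g1: attacked by Pf2; g2: attacked by Kh3; h2: attacked by Kh3.
Legal moves for White: none.
Not in check and no legal moves → stalemate.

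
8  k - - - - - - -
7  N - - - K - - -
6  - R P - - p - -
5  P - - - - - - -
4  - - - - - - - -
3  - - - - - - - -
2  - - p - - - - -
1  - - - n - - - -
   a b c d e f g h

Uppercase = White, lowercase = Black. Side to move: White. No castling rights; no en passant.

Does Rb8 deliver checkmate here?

no

After Rb8: black king on a8; in check: yes, from the white rook on b8.
Black has 2 legal replies: Kxb8, Kxa7.
In check but a legal move exists → not checkmate.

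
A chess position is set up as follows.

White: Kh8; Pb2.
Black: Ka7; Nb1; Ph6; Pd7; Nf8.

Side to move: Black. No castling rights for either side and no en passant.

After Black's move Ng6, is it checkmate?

no

After Ng6: white king on h8; in check: yes, from the black knight on g6.
White has 3 legal replies: Kg8, Kh7, Kg7.
In check but a legal move exists → not checkmate.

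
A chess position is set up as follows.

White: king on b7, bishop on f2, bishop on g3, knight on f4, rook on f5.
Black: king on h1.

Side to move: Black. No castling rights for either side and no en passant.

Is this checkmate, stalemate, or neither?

stalemate

Black to move; black king on h1.
In check: no.
King squares — g1: attacked by Bf2; g2: attacked by Nf4; h2: attacked by Bg3.
Legal moves for Black: none.
Not in check and no legal moves → stalemate.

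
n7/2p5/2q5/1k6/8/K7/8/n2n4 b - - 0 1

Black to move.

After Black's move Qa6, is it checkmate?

yes

After Qa6: white king on a3; in check: yes, from the black queen on a6.
King squares — a2: attacked by Qa6; b2: attacked by Nd1; b3: attacked by Na1; a4: attacked by Kb5; b4: attacked by Kb5.
White has no legal moves → checkmate.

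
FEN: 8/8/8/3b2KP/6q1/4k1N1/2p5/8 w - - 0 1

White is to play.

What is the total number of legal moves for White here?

White to move; king on g5.
In check: yes, from the black queen on g4.
Legal moves: Kh6, Kf6, Kxg4.
Count: 3.

3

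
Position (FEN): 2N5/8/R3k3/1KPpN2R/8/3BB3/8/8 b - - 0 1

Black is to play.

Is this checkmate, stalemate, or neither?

checkmate

Black to move; black king on e6.
In check: yes, from the white rook on a6.
King squares — d5: own pawn; e5: attacked by Rh5; f5: attacked by Bd3; d6: attacked by Pc5; f6: attacked by Ra6; d7: attacked by Ne5; e7: attacked by Nc8; f7: attacked by Ne5.
Legal moves for Black: none.
In check with no legal moves → checkmate.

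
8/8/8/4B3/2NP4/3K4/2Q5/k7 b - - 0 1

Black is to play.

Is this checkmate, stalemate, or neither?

Black to move; black king on a1.
In check: no.
King squares — b1: attacked by Qc2; a2: attacked by Qc2; b2: attacked by Qc2.
Legal moves for Black: none.
Not in check and no legal moves → stalemate.

stalemate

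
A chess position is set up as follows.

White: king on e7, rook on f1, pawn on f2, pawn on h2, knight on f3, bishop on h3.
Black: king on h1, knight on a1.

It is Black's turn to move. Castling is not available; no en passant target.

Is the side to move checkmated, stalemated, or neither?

Black to move; black king on h1.
In check: yes, from the white rook on f1.
King squares — g1: attacked by Rf1; g2: attacked by Bh3; h2: attacked by Nf3.
Legal moves for Black: none.
In check with no legal moves → checkmate.

checkmate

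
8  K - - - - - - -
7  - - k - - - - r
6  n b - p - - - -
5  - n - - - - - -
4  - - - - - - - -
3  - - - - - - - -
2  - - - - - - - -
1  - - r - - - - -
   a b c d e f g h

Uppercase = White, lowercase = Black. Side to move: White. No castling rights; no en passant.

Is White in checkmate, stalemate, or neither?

White to move; white king on a8.
In check: no.
King squares — a7: attacked by Nb5; b7: attacked by Kc7; b8: attacked by Na6.
Legal moves for White: none.
Not in check and no legal moves → stalemate.

stalemate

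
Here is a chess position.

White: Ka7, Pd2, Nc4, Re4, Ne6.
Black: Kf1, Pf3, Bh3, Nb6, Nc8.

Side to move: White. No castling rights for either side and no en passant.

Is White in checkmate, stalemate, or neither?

neither

White to move; white king on a7.
In check: yes, from the black knight on c8.
Legal moves for White: Kb8, Kb7, Ka6.
White is in check but has 3 legal moves → neither.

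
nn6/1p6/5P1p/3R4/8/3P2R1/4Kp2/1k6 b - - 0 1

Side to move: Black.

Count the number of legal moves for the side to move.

17

Black to move; king on b1.
In check: no.
Legal moves: Nd7, Nc6, Na6, Nc7, Nb6, Kc2, Kb2, Ka2, Kc1, Ka1, b6, h5, f1=Q+, f1=R, f1=B+, f1=N, b5.
Count: 17.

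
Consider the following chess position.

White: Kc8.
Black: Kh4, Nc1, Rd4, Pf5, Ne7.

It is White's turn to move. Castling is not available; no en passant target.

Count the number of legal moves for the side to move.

White to move; king on c8.
In check: yes, from the black knight on e7.
Legal moves: Kb8, Kc7, Kb7.
Count: 3.

3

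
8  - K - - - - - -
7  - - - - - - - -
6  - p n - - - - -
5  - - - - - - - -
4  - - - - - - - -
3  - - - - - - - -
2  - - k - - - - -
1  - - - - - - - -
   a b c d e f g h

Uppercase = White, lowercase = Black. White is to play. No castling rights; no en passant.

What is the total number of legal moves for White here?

4

White to move; king on b8.
In check: yes, from the black knight on c6.
Legal moves: Kc8, Ka8, Kc7, Kb7.
Count: 4.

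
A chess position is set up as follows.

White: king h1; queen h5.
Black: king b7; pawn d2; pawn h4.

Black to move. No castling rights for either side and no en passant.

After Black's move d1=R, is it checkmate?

After d1=R: white king on h1; in check: yes, from the black rook on d1.
White has 3 legal replies: Kh2, Kg2, Qxd1.
In check but a legal move exists → not checkmate.

no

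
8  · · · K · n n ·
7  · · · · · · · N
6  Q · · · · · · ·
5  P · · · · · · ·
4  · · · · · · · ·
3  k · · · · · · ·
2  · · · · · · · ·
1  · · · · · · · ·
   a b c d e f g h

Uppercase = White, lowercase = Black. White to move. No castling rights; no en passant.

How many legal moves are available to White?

22

White to move; king on d8.
In check: no.
Legal moves: Ke8, Kc8, Kc7, Nxf8, Nf6, Ng5, Qc8, Qa8, Qb7, Qa7, Qh6, Qg6, Qf6, Qe6, Qd6+, Qc6, Qb6, Qb5, Qc4, Qd3+, Qe2, Qf1.
Count: 22.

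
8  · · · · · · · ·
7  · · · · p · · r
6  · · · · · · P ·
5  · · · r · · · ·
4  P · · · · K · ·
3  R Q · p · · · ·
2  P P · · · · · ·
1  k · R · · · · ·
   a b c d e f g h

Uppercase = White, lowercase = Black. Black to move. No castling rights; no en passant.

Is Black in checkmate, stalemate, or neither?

checkmate

Black to move; black king on a1.
In check: yes, from the white rook on c1.
King squares — b1: attacked by Rc1; a2: attacked by Ra3; b2: attacked by Qb3.
Legal moves for Black: none.
In check with no legal moves → checkmate.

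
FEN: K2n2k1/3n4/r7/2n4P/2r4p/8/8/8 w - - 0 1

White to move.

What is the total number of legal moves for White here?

White to move; king on a8.
In check: yes, from the black rook on a6.
Legal moves: none.
Count: 0.

0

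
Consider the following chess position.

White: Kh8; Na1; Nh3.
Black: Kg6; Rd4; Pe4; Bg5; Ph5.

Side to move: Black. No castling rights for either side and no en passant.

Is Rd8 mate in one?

yes

After Rd8: white king on h8; in check: yes, from the black rook on d8.
King squares — g7: attacked by Kg6; h7: attacked by Kg6; g8: attacked by Rd8.
White has no legal moves → checkmate.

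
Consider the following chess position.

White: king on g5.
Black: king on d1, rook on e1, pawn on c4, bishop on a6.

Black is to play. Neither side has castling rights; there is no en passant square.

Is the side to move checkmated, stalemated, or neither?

Black to move; black king on d1.
In check: no.
Legal moves for Black: Bc8, Bb7, Bb5, Re8, Re7, Re6, Re5+, Re4, Re3, Re2, Rh1, Rg1+, Rf1, Ke2, Kd2, Kc2, Kc1, c3.
Black has 18 legal moves and is not in check → neither.

neither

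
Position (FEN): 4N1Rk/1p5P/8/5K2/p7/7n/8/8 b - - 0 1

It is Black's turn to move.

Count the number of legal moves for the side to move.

Black to move; king on h8.
In check: yes, from the white rook on g8.
Legal moves: Kxh7.
Count: 1.

1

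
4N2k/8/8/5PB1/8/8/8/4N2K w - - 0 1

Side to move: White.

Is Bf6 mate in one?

After Bf6: black king on h8; in check: yes, from the white bishop on f6.
Black has 2 legal replies: Kg8, Kh7.
In check but a legal move exists → not checkmate.

no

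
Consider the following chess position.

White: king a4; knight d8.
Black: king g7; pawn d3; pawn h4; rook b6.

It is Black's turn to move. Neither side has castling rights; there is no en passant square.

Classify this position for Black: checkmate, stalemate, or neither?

Black to move; black king on g7.
In check: no.
Legal moves for Black include: Kh8, Kg8, Kf8, Kh7, Kh6, Kg6, Kf6, Rb8, Rb7, Rh6, Rg6, Rf6, Re6, Rd6, Rc6, Ra6+, Rb5, Rb4+, ... (list truncated; more exist).
Black has legal moves and is not in check → neither.

neither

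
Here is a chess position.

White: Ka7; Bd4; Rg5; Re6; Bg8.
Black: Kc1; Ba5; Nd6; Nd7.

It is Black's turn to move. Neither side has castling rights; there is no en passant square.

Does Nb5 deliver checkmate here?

After Nb5: white king on a7; in check: yes, from the black knight on b5.
White has 4 legal replies: Ka8, Kb7, Ka6, Rxb5.
In check but a legal move exists → not checkmate.

no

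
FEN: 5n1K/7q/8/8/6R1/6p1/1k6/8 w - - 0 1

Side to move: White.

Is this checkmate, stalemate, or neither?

White to move; white king on h8.
In check: yes, from the black queen on h7.
King squares — g7: attacked by Qh7; h7: attacked by Nf8; g8: attacked by Qh7.
Legal moves for White: none.
In check with no legal moves → checkmate.

checkmate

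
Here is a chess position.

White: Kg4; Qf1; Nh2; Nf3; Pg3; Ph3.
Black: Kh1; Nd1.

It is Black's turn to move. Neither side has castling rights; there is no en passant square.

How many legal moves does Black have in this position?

Black to move; king on h1.
In check: yes, from the white queen on f1.
Legal moves: none.
Count: 0.

0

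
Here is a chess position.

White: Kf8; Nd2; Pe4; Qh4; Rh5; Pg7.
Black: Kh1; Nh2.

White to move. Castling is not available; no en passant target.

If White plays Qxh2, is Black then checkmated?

yes

After Qxh2: black king on h1; in check: yes, from the white queen on h2.
King squares — g1: attacked by Qh2; g2: attacked by Qh2; h2: attacked by Rh5.
Black has no legal moves → checkmate.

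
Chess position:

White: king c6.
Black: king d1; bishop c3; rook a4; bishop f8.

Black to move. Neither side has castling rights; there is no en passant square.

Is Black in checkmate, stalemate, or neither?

Black to move; black king on d1.
In check: no.
Legal moves for Black include: Bfg7, Be7, Bh6, Bd6, Bc5, Bfb4, Ba3, Ra8, Ra7, Ra6+, Ra5, Rh4, Rg4, Rf4, Re4, Rd4, Rc4+, Rb4, ... (list truncated; more exist).
Black has legal moves and is not in check → neither.

neither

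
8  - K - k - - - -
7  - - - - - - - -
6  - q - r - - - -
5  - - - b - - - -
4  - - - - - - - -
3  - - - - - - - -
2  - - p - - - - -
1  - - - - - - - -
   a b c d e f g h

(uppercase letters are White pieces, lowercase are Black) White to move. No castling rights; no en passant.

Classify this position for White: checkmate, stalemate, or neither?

White to move; white king on b8.
In check: yes, from the black queen on b6.
King squares — a7: attacked by Qb6; b7: attacked by Bd5; c7: attacked by Qb6; a8: attacked by Bd5; c8: attacked by Kd8.
Legal moves for White: none.
In check with no legal moves → checkmate.

checkmate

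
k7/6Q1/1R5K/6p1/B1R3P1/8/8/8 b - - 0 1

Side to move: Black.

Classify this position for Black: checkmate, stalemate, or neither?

stalemate

Black to move; black king on a8.
In check: no.
King squares — a7: attacked by Qg7; b7: attacked by Rb6; b8: attacked by Rb6.
Legal moves for Black: none.
Not in check and no legal moves → stalemate.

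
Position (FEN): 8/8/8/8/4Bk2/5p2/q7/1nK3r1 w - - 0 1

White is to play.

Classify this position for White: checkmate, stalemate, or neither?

checkmate

White to move; white king on c1.
In check: yes, from the black rook on g1.
King squares — b1: attacked by Rg1; d1: attacked by Rg1; b2: attacked by Qa2; c2: attacked by Qa2; d2: attacked by Nb1.
Legal moves for White: none.
In check with no legal moves → checkmate.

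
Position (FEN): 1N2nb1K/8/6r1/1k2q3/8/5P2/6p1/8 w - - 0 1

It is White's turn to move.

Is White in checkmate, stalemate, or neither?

White to move; white king on h8.
In check: yes, from the black queen on e5.
King squares — g7: attacked by Qe5; h7: available; g8: attacked by Rg6.
Legal moves for White: Kh7.
White is in check but has 1 legal move → neither.

neither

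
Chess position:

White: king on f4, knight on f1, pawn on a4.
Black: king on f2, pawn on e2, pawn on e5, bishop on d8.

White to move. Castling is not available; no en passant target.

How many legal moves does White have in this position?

White to move; king on f4.
In check: yes, from the black pawn on e5.
Legal moves: Kf5, Kxe5, Kg4, Ke4.
Count: 4.

4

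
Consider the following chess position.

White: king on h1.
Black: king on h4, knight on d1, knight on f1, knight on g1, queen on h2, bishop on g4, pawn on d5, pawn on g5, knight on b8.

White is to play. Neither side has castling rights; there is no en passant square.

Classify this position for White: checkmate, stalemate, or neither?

White to move; white king on h1.
In check: yes, from the black queen on h2.
King squares — g1: attacked by Qh2; g2: attacked by Qh2; h2: attacked by Nf1.
Legal moves for White: none.
In check with no legal moves → checkmate.

checkmate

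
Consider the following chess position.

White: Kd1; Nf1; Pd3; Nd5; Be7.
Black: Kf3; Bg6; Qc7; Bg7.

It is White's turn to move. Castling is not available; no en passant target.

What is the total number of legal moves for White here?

White to move; king on d1.
In check: no.
Legal moves: Bf8, Bd8, Bf6, Bd6, Bg5, Bc5, Bh4, Bb4, Ba3, Nxc7, Nf6, Nb6, Nf4, Nb4, Nde3, Nc3, Ng3, Nfe3, Nh2+, Nd2+, Kd2, Ke1, d4.
Count: 23.

23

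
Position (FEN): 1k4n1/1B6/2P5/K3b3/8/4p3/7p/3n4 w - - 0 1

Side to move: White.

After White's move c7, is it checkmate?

no

After c7: black king on b8; in check: yes, from the white pawn on c7.
Black has 4 legal replies: Kxc7, Kxb7, Ka7, Bxc7+.
In check but a legal move exists → not checkmate.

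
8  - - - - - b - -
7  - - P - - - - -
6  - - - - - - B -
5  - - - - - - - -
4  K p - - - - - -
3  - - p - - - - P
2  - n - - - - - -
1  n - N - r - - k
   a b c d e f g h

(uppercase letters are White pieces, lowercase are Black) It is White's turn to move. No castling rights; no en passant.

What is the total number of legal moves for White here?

2

White to move; king on a4.
In check: yes, from the black knight on b2.
Legal moves: Kb5, Ka5.
Count: 2.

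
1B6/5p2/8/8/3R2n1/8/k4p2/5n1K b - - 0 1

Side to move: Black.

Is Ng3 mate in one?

no

After Ng3: white king on h1; in check: yes, from the black knight on g3.
White has 2 legal replies: Kg2, Bxg3.
In check but a legal move exists → not checkmate.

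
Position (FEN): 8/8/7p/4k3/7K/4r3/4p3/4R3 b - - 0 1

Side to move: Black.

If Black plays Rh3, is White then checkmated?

After Rh3: white king on h4; in check: yes, from the black rook on h3.
White has 2 legal replies: Kg4, Kxh3.
In check but a legal move exists → not checkmate.

no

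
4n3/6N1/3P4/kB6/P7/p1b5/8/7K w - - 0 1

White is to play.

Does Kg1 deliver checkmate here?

no

After Kg1: black king on a5; in check: no.
Black is not in check, so this cannot be checkmate.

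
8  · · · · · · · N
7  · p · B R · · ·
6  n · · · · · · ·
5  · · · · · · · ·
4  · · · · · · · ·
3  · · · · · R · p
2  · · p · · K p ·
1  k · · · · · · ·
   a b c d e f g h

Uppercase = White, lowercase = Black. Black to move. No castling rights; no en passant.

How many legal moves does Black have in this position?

18

Black to move; king on a1.
In check: no.
Legal moves: Nb8, Nc7, Nc5, Nb4, Kb2, Ka2, Kb1, b6, h2, g1=Q+, g1=R, g1=B+, g1=N, c1=Q, c1=R, c1=B, c1=N, b5.
Count: 18.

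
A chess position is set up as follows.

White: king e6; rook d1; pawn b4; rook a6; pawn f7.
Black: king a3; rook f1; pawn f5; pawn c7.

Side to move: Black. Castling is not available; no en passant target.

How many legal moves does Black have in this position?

Black to move; king on a3.
In check: yes, from the white rook on a6.
Legal moves: Kxb4, Kb3, Kb2.
Count: 3.

3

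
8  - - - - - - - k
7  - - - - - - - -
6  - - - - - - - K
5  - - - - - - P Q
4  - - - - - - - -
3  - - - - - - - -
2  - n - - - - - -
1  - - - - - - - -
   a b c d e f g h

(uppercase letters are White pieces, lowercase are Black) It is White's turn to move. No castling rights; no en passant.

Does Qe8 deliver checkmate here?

After Qe8: black king on h8; in check: yes, from the white queen on e8.
King squares — g7: attacked by Kh6; h7: attacked by Kh6; g8: attacked by Qe8.
Black has no legal moves → checkmate.

yes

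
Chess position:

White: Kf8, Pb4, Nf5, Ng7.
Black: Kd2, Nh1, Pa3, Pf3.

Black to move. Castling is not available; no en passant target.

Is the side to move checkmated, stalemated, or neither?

Black to move; black king on d2.
In check: no.
Legal moves for Black: Kd3, Kc3, Ke2, Kc2, Ke1, Kd1, Kc1, Ng3, Nf2, f2, a2.
Black has 11 legal moves and is not in check → neither.

neither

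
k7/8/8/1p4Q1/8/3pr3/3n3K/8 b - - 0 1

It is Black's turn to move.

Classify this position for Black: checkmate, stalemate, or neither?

neither

Black to move; black king on a8.
In check: no.
Legal moves for Black include: Kb8, Kb7, Ka7, Re8, Re7, Re6, Re5, Re4, Rh3+, Rg3, Rf3, Re2+, Re1, Ne4, Nc4, Nf3+, Nb3, Nf1+, ... (list truncated; more exist).
Black has legal moves and is not in check → neither.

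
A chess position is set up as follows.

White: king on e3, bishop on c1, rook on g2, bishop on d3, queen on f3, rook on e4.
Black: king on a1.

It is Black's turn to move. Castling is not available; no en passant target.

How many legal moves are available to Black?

0

Black to move; king on a1.
In check: no.
Legal moves: none.
Count: 0.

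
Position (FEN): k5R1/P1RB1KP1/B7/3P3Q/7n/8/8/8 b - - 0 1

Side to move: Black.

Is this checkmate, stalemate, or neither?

checkmate

Black to move; black king on a8.
In check: yes, from the white rook on g8.
King squares — a7: attacked by Rc7; b7: attacked by Ba6; b8: attacked by Pa7.
Legal moves for Black: none.
In check with no legal moves → checkmate.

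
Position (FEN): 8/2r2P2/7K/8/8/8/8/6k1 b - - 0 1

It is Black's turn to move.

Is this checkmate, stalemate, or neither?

Black to move; black king on g1.
In check: no.
Legal moves for Black: Rc8, Rxf7, Re7, Rd7, Rb7, Ra7, Rc6+, Rc5, Rc4, Rc3, Rc2, Rc1, Kh2, Kg2, Kf2, Kh1, Kf1.
Black has 17 legal moves and is not in check → neither.

neither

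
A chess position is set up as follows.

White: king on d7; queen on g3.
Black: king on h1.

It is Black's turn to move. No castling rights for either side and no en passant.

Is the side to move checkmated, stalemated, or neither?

Black to move; black king on h1.
In check: no.
King squares — g1: attacked by Qg3; g2: attacked by Qg3; h2: attacked by Qg3.
Legal moves for Black: none.
Not in check and no legal moves → stalemate.

stalemate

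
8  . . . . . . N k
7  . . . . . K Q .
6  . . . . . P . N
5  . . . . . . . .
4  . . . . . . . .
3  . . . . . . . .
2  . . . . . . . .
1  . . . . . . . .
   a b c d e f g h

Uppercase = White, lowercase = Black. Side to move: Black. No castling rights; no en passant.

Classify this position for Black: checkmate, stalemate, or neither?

Black to move; black king on h8.
In check: yes, from the white queen on g7.
King squares — g7: attacked by Pf6; h7: attacked by Qg7; g8: attacked by Nh6.
Legal moves for Black: none.
In check with no legal moves → checkmate.

checkmate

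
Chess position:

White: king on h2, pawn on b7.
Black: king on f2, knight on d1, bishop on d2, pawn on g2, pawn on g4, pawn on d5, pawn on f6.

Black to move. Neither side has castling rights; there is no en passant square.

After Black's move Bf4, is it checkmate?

yes

After Bf4: white king on h2; in check: yes, from the black bishop on f4.
King squares — g1: attacked by Kf2; h1: attacked by Pg2; g2: attacked by Kf2; g3: attacked by Kf2; h3: attacked by Pg4.
White has no legal moves → checkmate.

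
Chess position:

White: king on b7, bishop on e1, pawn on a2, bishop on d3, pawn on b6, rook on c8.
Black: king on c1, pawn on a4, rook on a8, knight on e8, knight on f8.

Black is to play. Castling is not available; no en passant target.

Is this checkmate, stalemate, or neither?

neither

Black to move; black king on c1.
In check: yes, from the white rook on c8.
King squares — b1: attacked by Bd3; d1: available; b2: available; c2: attacked by Bd3; d2: attacked by Be1.
Legal moves for Black: Kb2, Kd1, Nc7, Rxc8.
Black is in check but has 4 legal moves → neither.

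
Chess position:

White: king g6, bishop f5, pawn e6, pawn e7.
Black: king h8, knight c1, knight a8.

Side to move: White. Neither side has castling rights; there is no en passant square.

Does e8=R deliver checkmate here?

yes

After e8=R: black king on h8; in check: yes, from the white rook on e8.
King squares — g7: attacked by Kg6; h7: attacked by Kg6; g8: attacked by Re8.
Black has no legal moves → checkmate.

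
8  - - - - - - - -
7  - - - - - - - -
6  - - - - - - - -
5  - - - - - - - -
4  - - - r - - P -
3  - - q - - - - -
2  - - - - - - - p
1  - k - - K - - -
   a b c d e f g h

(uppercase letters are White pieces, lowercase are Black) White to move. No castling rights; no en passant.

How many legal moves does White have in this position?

3

White to move; king on e1.
In check: yes, from the black queen on c3.
Legal moves: Kf2, Ke2, Kf1.
Count: 3.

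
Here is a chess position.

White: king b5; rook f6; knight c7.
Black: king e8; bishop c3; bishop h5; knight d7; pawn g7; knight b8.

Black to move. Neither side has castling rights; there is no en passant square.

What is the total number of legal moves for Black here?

2

Black to move; king on e8.
In check: yes, from the white knight on c7.
Legal moves: Kd8, Ke7.
Count: 2.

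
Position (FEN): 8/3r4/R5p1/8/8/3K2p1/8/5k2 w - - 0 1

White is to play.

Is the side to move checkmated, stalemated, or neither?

neither

White to move; white king on d3.
In check: yes, from the black rook on d7.
Legal moves for White: Ke4, Kc4, Ke3, Kc3, Kc2, Rd6.
White is in check but has 6 legal moves → neither.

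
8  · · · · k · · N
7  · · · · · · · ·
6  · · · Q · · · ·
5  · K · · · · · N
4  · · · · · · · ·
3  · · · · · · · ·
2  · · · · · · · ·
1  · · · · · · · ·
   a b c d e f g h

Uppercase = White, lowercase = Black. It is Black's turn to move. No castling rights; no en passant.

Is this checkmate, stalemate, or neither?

Black to move; black king on e8.
In check: no.
King squares — d7: attacked by Qd6; e7: attacked by Qd6; f7: attacked by Nh8; d8: attacked by Qd6; f8: attacked by Qd6.
Legal moves for Black: none.
Not in check and no legal moves → stalemate.

stalemate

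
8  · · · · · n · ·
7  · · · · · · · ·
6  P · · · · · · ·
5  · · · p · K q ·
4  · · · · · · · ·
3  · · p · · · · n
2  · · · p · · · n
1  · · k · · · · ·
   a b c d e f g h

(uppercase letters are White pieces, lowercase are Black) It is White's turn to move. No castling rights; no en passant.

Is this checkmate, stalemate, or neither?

checkmate

White to move; white king on f5.
In check: yes, from the black queen on g5.
King squares — e4: attacked by Pd5; f4: attacked by Nh3; g4: attacked by Nh2; e5: attacked by Qg5; g5: attacked by Nh3; e6: attacked by Nf8; f6: attacked by Qg5; g6: attacked by Qg5.
Legal moves for White: none.
In check with no legal moves → checkmate.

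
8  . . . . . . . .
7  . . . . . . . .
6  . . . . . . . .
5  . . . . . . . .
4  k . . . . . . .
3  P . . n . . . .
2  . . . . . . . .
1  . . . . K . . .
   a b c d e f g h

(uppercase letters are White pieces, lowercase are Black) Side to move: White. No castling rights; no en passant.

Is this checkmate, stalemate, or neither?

neither

White to move; white king on e1.
In check: yes, from the black knight on d3.
King squares — d1: available; f1: available; d2: available; e2: available; f2: attacked by Nd3.
Legal moves for White: Ke2, Kd2, Kf1, Kd1.
White is in check but has 4 legal moves → neither.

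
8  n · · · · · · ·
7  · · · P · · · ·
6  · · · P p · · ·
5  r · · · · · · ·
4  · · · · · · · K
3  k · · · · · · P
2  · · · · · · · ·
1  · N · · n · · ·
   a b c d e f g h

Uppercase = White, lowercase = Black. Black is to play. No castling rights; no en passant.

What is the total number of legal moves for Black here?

5

Black to move; king on a3.
In check: yes, from the white knight on b1.
Legal moves: Kb4, Ka4, Kb3, Kb2, Ka2.
Count: 5.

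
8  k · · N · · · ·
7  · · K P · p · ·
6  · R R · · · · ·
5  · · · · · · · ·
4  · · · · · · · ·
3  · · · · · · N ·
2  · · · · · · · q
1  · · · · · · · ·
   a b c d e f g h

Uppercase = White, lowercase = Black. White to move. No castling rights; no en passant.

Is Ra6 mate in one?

After Ra6: black king on a8; in check: yes, from the white rook on a6.
King squares — a7: attacked by Ra6; b7: attacked by Kc7; b8: attacked by Kc7.
Black has no legal moves → checkmate.

yes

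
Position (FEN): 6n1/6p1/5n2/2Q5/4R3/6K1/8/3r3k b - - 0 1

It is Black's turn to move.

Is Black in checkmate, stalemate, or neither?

neither

Black to move; black king on h1.
In check: no.
Legal moves for Black include: Ne7, Nh6, Ne8, Nh7, Nd7, Nh5+, Nd5, Ng4, Nxe4+, Rd8, Rd7, Rd6, Rd5, Rd4, Rd3+, Rd2, Rg1+, Rf1, ... (list truncated; more exist).
Black has legal moves and is not in check → neither.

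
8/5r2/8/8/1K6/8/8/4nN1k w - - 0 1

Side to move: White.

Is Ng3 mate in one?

no

After Ng3: black king on h1; in check: yes, from the white knight on g3.
Black has 3 legal replies: Kh2, Kg2, Kg1.
In check but a legal move exists → not checkmate.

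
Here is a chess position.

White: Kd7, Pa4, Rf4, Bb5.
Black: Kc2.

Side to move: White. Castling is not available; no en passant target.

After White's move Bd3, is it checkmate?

no

After Bd3: black king on c2; in check: yes, from the white bishop on d3.
Black has 7 legal replies: Kxd3, Kc3, Kb3, Kd2, Kb2, Kd1, Kc1.
In check but a legal move exists → not checkmate.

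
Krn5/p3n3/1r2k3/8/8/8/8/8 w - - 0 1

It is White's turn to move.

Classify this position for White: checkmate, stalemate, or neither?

checkmate

White to move; white king on a8.
In check: yes, from the black rook on b8.
King squares — a7: attacked by Nc8; b7: attacked by Rb6; b8: attacked by Rb6.
Legal moves for White: none.
In check with no legal moves → checkmate.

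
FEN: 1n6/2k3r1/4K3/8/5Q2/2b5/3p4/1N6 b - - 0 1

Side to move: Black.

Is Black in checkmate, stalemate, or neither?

Black to move; black king on c7.
In check: yes, from the white queen on f4.
King squares — b6: available; c6: available; d6: attacked by Qf4; b7: available; d7: attacked by Ke6; b8: own knight; c8: available; d8: available.
Legal moves for Black: Kd8, Kc8, Kb7, Kc6, Kb6, Be5.
Black is in check but has 6 legal moves → neither.

neither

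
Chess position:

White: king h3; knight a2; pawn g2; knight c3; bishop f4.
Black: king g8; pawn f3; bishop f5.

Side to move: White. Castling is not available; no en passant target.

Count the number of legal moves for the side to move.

4

White to move; king on h3.
In check: yes, from the black bishop on f5.
Legal moves: Kh4, Kg3, Kh2, g4.
Count: 4.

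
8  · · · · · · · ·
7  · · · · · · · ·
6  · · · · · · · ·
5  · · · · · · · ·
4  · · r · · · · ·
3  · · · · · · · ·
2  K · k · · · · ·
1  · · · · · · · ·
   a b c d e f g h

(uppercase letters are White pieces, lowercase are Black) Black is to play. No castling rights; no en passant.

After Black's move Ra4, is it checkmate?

After Ra4: white king on a2; in check: yes, from the black rook on a4.
King squares — a1: attacked by Ra4; b1: attacked by Kc2; b2: attacked by Kc2; a3: attacked by Ra4; b3: attacked by Kc2.
White has no legal moves → checkmate.

yes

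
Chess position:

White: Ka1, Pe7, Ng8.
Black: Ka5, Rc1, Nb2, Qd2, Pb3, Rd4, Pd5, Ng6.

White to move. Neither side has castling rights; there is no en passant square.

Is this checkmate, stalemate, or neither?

checkmate

White to move; white king on a1.
In check: yes, from the black rook on c1.
King squares — b1: attacked by Rc1; a2: attacked by Pb3; b2: attacked by Qd2.
Legal moves for White: none.
In check with no legal moves → checkmate.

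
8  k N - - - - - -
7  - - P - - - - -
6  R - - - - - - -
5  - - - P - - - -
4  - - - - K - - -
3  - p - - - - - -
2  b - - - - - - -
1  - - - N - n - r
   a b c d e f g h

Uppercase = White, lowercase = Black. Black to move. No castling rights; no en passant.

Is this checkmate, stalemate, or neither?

Black to move; black king on a8.
In check: yes, from the white rook on a6.
King squares — a7: attacked by Ra6; b7: available; b8: attacked by Pc7.
Legal moves for Black: Kb7.
Black is in check but has 1 legal move → neither.

neither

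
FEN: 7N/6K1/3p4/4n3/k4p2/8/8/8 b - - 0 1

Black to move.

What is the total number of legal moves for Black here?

Black to move; king on a4.
In check: no.
Legal moves: Nf7, Nd7, Ng6, Nc6, Ng4, Nc4, Nf3, Nd3, Kb5, Ka5, Kb4, Kb3, Ka3, d5, f3.
Count: 15.

15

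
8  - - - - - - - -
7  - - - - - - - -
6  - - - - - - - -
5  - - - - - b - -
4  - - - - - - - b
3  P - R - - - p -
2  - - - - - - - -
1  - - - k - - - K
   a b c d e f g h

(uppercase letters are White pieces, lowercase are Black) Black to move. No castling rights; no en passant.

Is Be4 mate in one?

After Be4: white king on h1; in check: yes, from the black bishop on e4.
White has 2 legal replies: Kg1, Rf3.
In check but a legal move exists → not checkmate.

no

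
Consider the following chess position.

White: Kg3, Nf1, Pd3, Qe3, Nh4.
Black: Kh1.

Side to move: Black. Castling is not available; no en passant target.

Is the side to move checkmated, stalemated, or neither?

Black to move; black king on h1.
In check: no.
King squares — g1: attacked by Qe3; g2: attacked by Kg3; h2: attacked by Nf1.
Legal moves for Black: none.
Not in check and no legal moves → stalemate.

stalemate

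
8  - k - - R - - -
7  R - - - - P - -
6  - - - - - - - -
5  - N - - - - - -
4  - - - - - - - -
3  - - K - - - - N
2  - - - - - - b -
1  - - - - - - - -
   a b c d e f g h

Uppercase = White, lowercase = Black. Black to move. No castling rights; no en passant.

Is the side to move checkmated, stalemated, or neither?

Black to move; black king on b8.
In check: yes, from the white rook on e8.
King squares — a7: attacked by Nb5; b7: attacked by Ra7; c7: attacked by Nb5; a8: attacked by Ra7; c8: attacked by Re8.
Legal moves for Black: none.
In check with no legal moves → checkmate.

checkmate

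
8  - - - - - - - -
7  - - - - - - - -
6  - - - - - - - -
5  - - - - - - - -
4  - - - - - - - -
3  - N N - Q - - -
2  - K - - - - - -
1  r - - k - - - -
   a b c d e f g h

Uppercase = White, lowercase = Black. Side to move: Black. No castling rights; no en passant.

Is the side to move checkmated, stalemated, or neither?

Black to move; black king on d1.
In check: yes, from the white knight on c3.
King squares — c1: attacked by Kb2; e1: attacked by Qe3; c2: attacked by Kb2; d2: attacked by Nb3; e2: attacked by Nc3.
Legal moves for Black: none.
In check with no legal moves → checkmate.

checkmate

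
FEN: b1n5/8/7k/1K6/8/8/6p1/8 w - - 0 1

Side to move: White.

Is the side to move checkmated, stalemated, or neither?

neither

White to move; white king on b5.
In check: no.
Legal moves for White: Ka6, Kc5, Ka5, Kc4, Kb4, Ka4.
White has 6 legal moves and is not in check → neither.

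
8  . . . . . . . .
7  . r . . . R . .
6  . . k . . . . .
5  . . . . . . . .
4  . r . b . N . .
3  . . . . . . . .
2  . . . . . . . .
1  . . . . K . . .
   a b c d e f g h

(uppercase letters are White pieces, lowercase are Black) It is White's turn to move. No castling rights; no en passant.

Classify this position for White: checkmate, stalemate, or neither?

neither

White to move; white king on e1.
In check: no.
Legal moves for White include: Rf8, Rh7, Rg7, Re7, Rd7, Rc7+, Rxb7, Rf6+, Rf5, Ng6, Ne6, Nh5, Nd5, Nh3, Nd3, Ng2, Ne2, Ke2, ... (list truncated; more exist).
White has legal moves and is not in check → neither.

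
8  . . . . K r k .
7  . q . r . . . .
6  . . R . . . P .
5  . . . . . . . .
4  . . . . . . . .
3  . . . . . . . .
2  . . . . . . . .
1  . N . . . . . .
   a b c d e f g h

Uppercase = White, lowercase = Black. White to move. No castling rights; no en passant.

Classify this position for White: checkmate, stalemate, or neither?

White to move; white king on e8.
In check: yes, from the black rook on f8.
King squares — d7: attacked by Qb7; e7: attacked by Rd7; f7: attacked by Rd7; d8: attacked by Rd7; f8: attacked by Kg8.
Legal moves for White: none.
In check with no legal moves → checkmate.

checkmate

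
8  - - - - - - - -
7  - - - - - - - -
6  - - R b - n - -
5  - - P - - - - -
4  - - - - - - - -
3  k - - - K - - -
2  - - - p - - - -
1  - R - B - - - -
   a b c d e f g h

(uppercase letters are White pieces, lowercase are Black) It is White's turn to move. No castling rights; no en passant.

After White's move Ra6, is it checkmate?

After Ra6: black king on a3; in check: yes, from the white rook on a6.
King squares — a2: attacked by Ra6; b2: attacked by Rb1; b3: attacked by Rb1; a4: attacked by Bd1; b4: attacked by Rb1.
Black has no legal moves → checkmate.

yes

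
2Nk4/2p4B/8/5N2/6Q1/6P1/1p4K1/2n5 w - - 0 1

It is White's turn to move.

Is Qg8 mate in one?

no

After Qg8: black king on d8; in check: yes, from the white queen on g8.
Black has 1 legal reply: Kd7.
In check but a legal move exists → not checkmate.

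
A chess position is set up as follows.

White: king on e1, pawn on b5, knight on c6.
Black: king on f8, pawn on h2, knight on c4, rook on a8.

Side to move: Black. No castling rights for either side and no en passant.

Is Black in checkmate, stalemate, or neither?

neither

Black to move; black king on f8.
In check: no.
Legal moves for Black include: Kg8, Ke8, Kg7, Kf7, Re8+, Rd8, Rc8, Rb8, Ra7, Ra6, Ra5, Ra4, Ra3, Ra2, Ra1+, Nd6, Nb6, Ne5, ... (list truncated; more exist).
Black has legal moves and is not in check → neither.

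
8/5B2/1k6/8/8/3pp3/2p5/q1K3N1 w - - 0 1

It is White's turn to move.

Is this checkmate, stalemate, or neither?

checkmate

White to move; white king on c1.
In check: yes, from the black queen on a1.
King squares — b1: attacked by Qa1; d1: attacked by Qa1; b2: attacked by Qa1; c2: attacked by Pd3; d2: attacked by Pe3.
Legal moves for White: none.
In check with no legal moves → checkmate.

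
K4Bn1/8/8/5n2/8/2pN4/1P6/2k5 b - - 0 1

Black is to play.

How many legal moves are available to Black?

Black to move; king on c1.
In check: yes, from the white knight on d3.
Legal moves: Kd2, Kc2, Kd1, Kb1.
Count: 4.

4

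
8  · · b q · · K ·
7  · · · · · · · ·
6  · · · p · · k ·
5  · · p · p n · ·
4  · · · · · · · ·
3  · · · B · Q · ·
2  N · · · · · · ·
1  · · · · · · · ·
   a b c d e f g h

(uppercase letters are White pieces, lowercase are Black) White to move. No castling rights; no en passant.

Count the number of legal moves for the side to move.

White to move; king on g8.
In check: yes, from the black queen on d8.
Legal moves: none.
Count: 0.

0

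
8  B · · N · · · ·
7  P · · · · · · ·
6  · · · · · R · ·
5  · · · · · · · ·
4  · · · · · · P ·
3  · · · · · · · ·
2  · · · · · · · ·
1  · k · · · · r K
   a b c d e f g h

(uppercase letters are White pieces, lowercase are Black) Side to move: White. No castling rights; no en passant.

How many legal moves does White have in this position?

White to move; king on h1.
In check: yes, from the black rook on g1.
Legal moves: Kh2, Kxg1.
Count: 2.

2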